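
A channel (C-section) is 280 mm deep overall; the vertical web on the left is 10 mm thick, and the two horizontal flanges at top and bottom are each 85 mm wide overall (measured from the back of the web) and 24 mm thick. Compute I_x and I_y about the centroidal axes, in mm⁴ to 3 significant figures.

I_x ≈ 7.74 × 10⁷ mm⁴, I_y ≈ 4.56 × 10⁶ mm⁴

Treat the section as a set of non-overlapping primitives; coordinates are from the bounding-box lower-left.
Web: 10 × 280, A = 2 800 mm², y = 140 mm, Ī = 18 293 333 mm⁴.
Top flange (beyond web): 75 × 24, A = 1 800 mm², y = 268 mm, Ī = 86 400 mm⁴.
Bottom flange (beyond web): 75 × 24, A = 1 800 mm², y = 12 mm, Ī = 86 400 mm⁴.
By symmetry the centroid is at mid-height, ȳ = 140 mm.
Transfer each piece to the centroidal x-axis using Ī + A·d² with d = y − 140:
  web: d = 0 mm → contributes +18 293 333 mm⁴
  top flange (beyond web): d = 128 mm → contributes +29 577 600 mm⁴
  bottom flange (beyond web): d = -128 mm → contributes +29 577 600 mm⁴
Total I = 77 448 533 mm⁴.
For the y-axis: x̄ = 28.906 mm.
Repeating about the centroidal y-axis gives I_y = 4 555 677 mm⁴.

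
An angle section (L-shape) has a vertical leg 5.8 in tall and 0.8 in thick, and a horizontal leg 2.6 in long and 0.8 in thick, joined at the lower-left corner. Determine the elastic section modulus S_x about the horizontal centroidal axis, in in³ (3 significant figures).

Break the section into simple shapes (no overlaps), measuring from the bottom-left corner of the bounding box.
Vertical leg: 0.8 × 5.8, A = 4.64 in², y = 2.9 in, Ī = 13.007 in⁴.
Horizontal leg (remainder): 1.8 × 0.8, A = 1.44 in², y = 0.4 in, Ī = 0.0768 in⁴.
Centroid: ȳ = ΣA·y / ΣA = 2.3079 in.
Transfer each piece to the horizontal centroidal axis using Ī + A·d² with d = y − 2.3079:
  vertical leg: d = 0.59211 in → contributes +14.634 in⁴
  horizontal leg (remainder): d = -1.9079 in → contributes +5.3185 in⁴
Total I = 19.953 in⁴.
Extreme fibre distance c = 3.4921 in; S = I/c = 5.7137 in³.

S_x ≈ 5.71 in³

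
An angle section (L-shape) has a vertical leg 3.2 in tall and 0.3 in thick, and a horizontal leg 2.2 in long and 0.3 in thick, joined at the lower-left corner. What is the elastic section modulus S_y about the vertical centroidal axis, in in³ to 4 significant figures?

S_y ≈ 0.3728 in³

Treat the section as a set of non-overlapping primitives; coordinates are from the bounding-box lower-left.
Vertical leg: 0.3 × 3.2, A = 0.96 in², x = 0.15 in, Ī = 0.0072 in⁴.
Horizontal leg (remainder): 1.9 × 0.3, A = 0.57 in², x = 1.25 in, Ī = 0.171475 in⁴.
Centroid: x̄ = ΣA·x / ΣA = 0.559804 in.
Transfer each piece to the vertical centroidal axis using Ī + A·d² with d = x − 0.559804:
  vertical leg: d = -0.409804 in → contributes +0.168422 in⁴
  horizontal leg (remainder): d = 0.690196 in → contributes +0.443006 in⁴
Total I = 0.611428 in⁴.
Extreme fibre distance c = 1.6402 in; S = I/c = 0.372777 in³.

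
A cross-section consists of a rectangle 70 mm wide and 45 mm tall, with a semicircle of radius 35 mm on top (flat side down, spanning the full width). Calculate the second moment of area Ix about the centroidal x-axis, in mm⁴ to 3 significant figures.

Ix ≈ 2.36 × 10⁶ mm⁴

Split into non-overlapping primitives; take the origin at the lower-left of the bounding box.
Rectangular body: 70 × 45, A = 3 150 mm², y = 22.5 mm, Ī = 531 563 mm⁴.
Semicircular cap: semicircle r = 35, A = 1924.2 mm², y = 59.854 mm, Ī = 164 704 mm⁴.
Centroid: ȳ = ΣA·y / ΣA = 36.665 mm.
Transfer each piece to the centroidal x-axis using Ī + A·d² with d = y − 36.665:
  rectangular body: d = -14.165 mm → contributes +1 163 636 mm⁴
  semicircular cap: d = 23.189 mm → contributes +1 199 423 mm⁴
Total I = 2 363 060 mm⁴.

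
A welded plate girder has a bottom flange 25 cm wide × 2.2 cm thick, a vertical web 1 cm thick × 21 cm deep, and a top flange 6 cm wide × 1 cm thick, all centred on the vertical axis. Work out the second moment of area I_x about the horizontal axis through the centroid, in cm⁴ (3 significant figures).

I_x ≈ 4930 cm⁴

Break the section into simple shapes (no overlaps), measuring from the bottom-left corner of the bounding box.
Bottom plate: 25 × 2.2, A = 55 cm², y = 1.1 cm, Ī = 22.183 cm⁴.
Web plate: 1 × 21, A = 21 cm², y = 12.7 cm, Ī = 771.75 cm⁴.
Top plate: 6 × 1, A = 6 cm², y = 23.7 cm, Ī = 0.5 cm⁴.
Centroid: ȳ = ΣA·y / ΣA = 5.7244 cm.
Transfer each piece to the horizontal axis through the centroid using Ī + A·d² with d = y − 5.7244:
  bottom plate: d = -4.6244 cm → contributes +1198.4 cm⁴
  web plate: d = 6.9756 cm → contributes +1793.6 cm⁴
  top plate: d = 17.976 cm → contributes +1939.2 cm⁴
Total I = 4931.2 cm⁴.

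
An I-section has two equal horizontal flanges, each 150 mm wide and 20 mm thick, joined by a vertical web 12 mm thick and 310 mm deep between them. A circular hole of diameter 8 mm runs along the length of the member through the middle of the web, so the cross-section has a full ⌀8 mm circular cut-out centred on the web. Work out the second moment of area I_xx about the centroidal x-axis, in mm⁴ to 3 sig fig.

Break the section into simple shapes (no overlaps), measuring from the bottom-left corner of the bounding box.
Bottom flange: 150 × 20, A = 3 000 mm², y = 10 mm, Ī = 100 000 mm⁴.
Web: 12 × 310, A = 3 720 mm², y = 175 mm, Ī = 29 791 000 mm⁴.
Top flange: 150 × 20, A = 3 000 mm², y = 340 mm, Ī = 100 000 mm⁴.
Hole (subtracted): ⌀8, A = 50.265 mm², y = 175 mm, Ī = 201.06 mm⁴.
By symmetry the centroid is at mid-height, ȳ = 175 mm.
Transfer each piece to the centroidal x-axis using Ī + A·d² with d = y − 175:
  bottom flange: d = -165 mm → contributes +81 775 000 mm⁴
  web: d = 0 mm → contributes +29 791 000 mm⁴
  top flange: d = 165 mm → contributes +81 775 000 mm⁴
  hole: d = 0 mm → contributes −201.06 mm⁴
Total I = 193 340 799 mm⁴.

I_xx ≈ 1.93 × 10⁸ mm⁴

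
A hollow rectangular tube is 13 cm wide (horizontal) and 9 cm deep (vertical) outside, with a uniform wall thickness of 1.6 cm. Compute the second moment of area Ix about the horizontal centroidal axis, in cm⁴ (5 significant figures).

Ix ≈ 630.41 cm⁴

Break the section into simple shapes (no overlaps), measuring from the bottom-left corner of the bounding box.
Outer rectangle: 13 × 9, A = 117 cm², y = 4.5 cm, Ī = 789.75 cm⁴.
Inner void (subtracted): 9.8 × 5.8, A = 56.84 cm², y = 4.5 cm, Ī = 159.3415 cm⁴.
By symmetry the centroid is at mid-height, ȳ = 4.5 cm.
All pieces are centred on the horizontal centroidal axis, so I = ΣĪ (holes subtracted) = 630.4085 cm⁴.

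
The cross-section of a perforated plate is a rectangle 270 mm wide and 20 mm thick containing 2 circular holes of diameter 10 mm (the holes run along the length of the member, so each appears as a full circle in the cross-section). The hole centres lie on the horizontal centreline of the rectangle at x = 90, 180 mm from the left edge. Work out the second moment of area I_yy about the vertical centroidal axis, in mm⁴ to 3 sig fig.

Decompose the section into non-overlapping parts with the origin at the bottom-left of its bounding rectangle.
Plate: 270 × 20, A = 5 400 mm², x = 135 mm, Ī = 32 805 000 mm⁴.
Hole 1 (subtracted): ⌀10, A = 78.54 mm², x = 90 mm, Ī = 490.87 mm⁴.
Hole 2 (subtracted): ⌀10, A = 78.54 mm², x = 180 mm, Ī = 490.87 mm⁴.
By symmetry the centroid is at mid-width, x̄ = 135 mm.
Transfer each piece to the vertical centroidal axis using Ī + A·d² with d = x − 135:
  plate: d = 0 mm → contributes +32 805 000 mm⁴
  hole 1: d = -45 mm → contributes −159 534 mm⁴
  hole 2: d = 45 mm → contributes −159 534 mm⁴
Total I = 32 485 932 mm⁴.

I_yy ≈ 3.25 × 10⁷ mm⁴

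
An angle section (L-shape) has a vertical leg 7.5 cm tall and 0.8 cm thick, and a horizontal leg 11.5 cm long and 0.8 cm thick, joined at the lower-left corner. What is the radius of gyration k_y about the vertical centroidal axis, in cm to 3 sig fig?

k_y ≈ 3.69 cm

Split into non-overlapping primitives; take the origin at the lower-left of the bounding box.
Vertical leg: 0.8 × 7.5, A = 6 cm², x = 0.4 cm, Ī = 0.32 cm⁴.
Horizontal leg (remainder): 10.7 × 0.8, A = 8.56 cm², x = 6.15 cm, Ī = 81.67 cm⁴.
Centroid: x̄ = ΣA·x / ΣA = 3.7805 cm.
Transfer each piece to the vertical centroidal axis using Ī + A·d² with d = x − 3.7805:
  vertical leg: d = -3.3805 cm → contributes +68.886 cm⁴
  horizontal leg (remainder): d = 2.3695 cm → contributes +129.73 cm⁴
Total I = 198.62 cm⁴.
Radius of gyration: k = √(I/A) = √(198.62 / 14.56) = 3.6934 cm.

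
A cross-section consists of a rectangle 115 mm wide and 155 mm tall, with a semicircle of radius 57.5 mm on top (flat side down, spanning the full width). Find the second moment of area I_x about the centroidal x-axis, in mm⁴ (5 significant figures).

Treat the section as a set of non-overlapping primitives; coordinates are from the bounding-box lower-left.
Rectangular body: 115 × 155, A = 17 825 mm², y = 77.5 mm, Ī = 35 687 135 mm⁴.
Semicircular cap: semicircle r = 57.5, A = 5193.445 mm², y = 179.4038 mm, Ī = 1 199 785 mm⁴.
Centroid: ȳ = ΣA·y / ΣA = 100.4916 mm.
Transfer each piece to the centroidal x-axis using Ī + A·d² with d = y − 100.4916:
  rectangular body: d = -22.99163 mm → contributes +45 109 699 mm⁴
  semicircular cap: d = 78.91213 mm → contributes +33 540 012 mm⁴
Total I = 78 649 712 mm⁴.

I_x ≈ 7.8650 × 10⁷ mm⁴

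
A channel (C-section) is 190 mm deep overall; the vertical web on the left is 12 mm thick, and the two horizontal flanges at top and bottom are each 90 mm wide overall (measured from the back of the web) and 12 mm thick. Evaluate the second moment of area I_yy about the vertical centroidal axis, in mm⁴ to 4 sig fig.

I_yy ≈ 3.058 × 10⁶ mm⁴

Decompose the section into non-overlapping parts with the origin at the bottom-left of its bounding rectangle.
Web: 12 × 190, A = 2 280 mm², x = 6 mm, Ī = 27 360 mm⁴.
Top flange (beyond web): 78 × 12, A = 936 mm², x = 51 mm, Ī = 474 552 mm⁴.
Bottom flange (beyond web): 78 × 12, A = 936 mm², x = 51 mm, Ī = 474 552 mm⁴.
Centroid: x̄ = ΣA·x / ΣA = 26.289 mm.
Transfer each piece to the vertical centroidal axis using Ī + A·d² with d = x − 26.289:
  web: d = -20.289 mm → contributes +965 909 mm⁴
  top flange (beyond web): d = 24.711 mm → contributes +1 046 104 mm⁴
  bottom flange (beyond web): d = 24.711 mm → contributes +1 046 104 mm⁴
Total I = 3 058 117 mm⁴.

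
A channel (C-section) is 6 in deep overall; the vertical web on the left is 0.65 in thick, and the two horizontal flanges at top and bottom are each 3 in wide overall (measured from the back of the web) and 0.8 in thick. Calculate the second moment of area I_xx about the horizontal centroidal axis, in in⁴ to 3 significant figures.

Break the section into simple shapes (no overlaps), measuring from the bottom-left corner of the bounding box.
Web: 0.65 × 6, A = 3.9 in², y = 3 in, Ī = 11.7 in⁴.
Top flange (beyond web): 2.35 × 0.8, A = 1.88 in², y = 5.6 in, Ī = 0.10027 in⁴.
Bottom flange (beyond web): 2.35 × 0.8, A = 1.88 in², y = 0.4 in, Ī = 0.10027 in⁴.
By symmetry the centroid is at mid-height, ȳ = 3 in.
Transfer each piece to the horizontal centroidal axis using Ī + A·d² with d = y − 3:
  web: d = 0 in → contributes +11.7 in⁴
  top flange (beyond web): d = 2.6 in → contributes +12.809 in⁴
  bottom flange (beyond web): d = -2.6 in → contributes +12.809 in⁴
Total I = 37.318 in⁴.

I_xx ≈ 37.3 in⁴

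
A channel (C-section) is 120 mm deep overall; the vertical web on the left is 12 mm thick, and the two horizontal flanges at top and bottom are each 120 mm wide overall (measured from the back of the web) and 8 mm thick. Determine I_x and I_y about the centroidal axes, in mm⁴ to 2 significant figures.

I_x ≈ 7.2 × 10⁶ mm⁴, I_y ≈ 4.5 × 10⁶ mm⁴

Decompose the section into non-overlapping parts with the origin at the bottom-left of its bounding rectangle.
Web: 12 × 120, A = 1 440 mm², y = 60 mm, Ī = 1 728 000 mm⁴.
Top flange (beyond web): 108 × 8, A = 864 mm², y = 116 mm, Ī = 4 608 mm⁴.
Bottom flange (beyond web): 108 × 8, A = 864 mm², y = 4 mm, Ī = 4 608 mm⁴.
By symmetry the centroid is at mid-height, ȳ = 60 mm.
Transfer each piece to the centroidal x-axis using Ī + A·d² with d = y − 60:
  web: d = 0 mm → contributes +1 728 000 mm⁴
  top flange (beyond web): d = 56 mm → contributes +2 714 112 mm⁴
  bottom flange (beyond web): d = -56 mm → contributes +2 714 112 mm⁴
Total I = 7 156 224 mm⁴.
For the y-axis: x̄ = 38.73 mm.
Repeating about the centroidal y-axis gives I_y = 4 524 532 mm⁴.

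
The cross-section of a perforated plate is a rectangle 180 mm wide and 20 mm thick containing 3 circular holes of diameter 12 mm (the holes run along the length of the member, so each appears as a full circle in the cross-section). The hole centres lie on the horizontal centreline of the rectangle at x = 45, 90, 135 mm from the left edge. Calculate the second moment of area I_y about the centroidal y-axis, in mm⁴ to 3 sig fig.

I_y ≈ 9.26 × 10⁶ mm⁴

Split into non-overlapping primitives; take the origin at the lower-left of the bounding box.
Plate: 180 × 20, A = 3 600 mm², x = 90 mm, Ī = 9 720 000 mm⁴.
Hole 1 (subtracted): ⌀12, A = 113.1 mm², x = 45 mm, Ī = 1017.9 mm⁴.
Hole 2 (subtracted): ⌀12, A = 113.1 mm², x = 90 mm, Ī = 1017.9 mm⁴.
Hole 3 (subtracted): ⌀12, A = 113.1 mm², x = 135 mm, Ī = 1017.9 mm⁴.
By symmetry the centroid is at mid-width, x̄ = 90 mm.
Transfer each piece to the centroidal y-axis using Ī + A·d² with d = x − 90:
  plate: d = 0 mm → contributes +9 720 000 mm⁴
  hole 1: d = -45 mm → contributes −230 040 mm⁴
  hole 2: d = 0 mm → contributes −1017.9 mm⁴
  hole 3: d = 45 mm → contributes −230 040 mm⁴
Total I = 9 258 902 mm⁴.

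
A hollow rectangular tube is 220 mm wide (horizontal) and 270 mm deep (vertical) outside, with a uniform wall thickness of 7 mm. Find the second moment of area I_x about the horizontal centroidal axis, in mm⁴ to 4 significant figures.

I_x ≈ 7.285 × 10⁷ mm⁴

Treat the section as a set of non-overlapping primitives; coordinates are from the bounding-box lower-left.
Outer rectangle: 220 × 270, A = 59 400 mm², y = 135 mm, Ī = 360 855 000 mm⁴.
Inner void (subtracted): 206 × 256, A = 52 736 mm², y = 135 mm, Ī = 288 008 875 mm⁴.
By symmetry the centroid is at mid-height, ȳ = 135 mm.
All pieces are centred on the horizontal centroidal axis, so I = ΣĪ (holes subtracted) = 72 846 125 mm⁴.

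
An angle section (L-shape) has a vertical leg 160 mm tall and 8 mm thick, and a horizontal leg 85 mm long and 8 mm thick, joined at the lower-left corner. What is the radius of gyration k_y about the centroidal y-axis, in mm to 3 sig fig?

Break the section into simple shapes (no overlaps), measuring from the bottom-left corner of the bounding box.
Vertical leg: 8 × 160, A = 1 280 mm², x = 4 mm, Ī = 6826.7 mm⁴.
Horizontal leg (remainder): 77 × 8, A = 616 mm², x = 46.5 mm, Ī = 304 355 mm⁴.
Centroid: x̄ = ΣA·x / ΣA = 17.808 mm.
Transfer each piece to the centroidal y-axis using Ī + A·d² with d = x − 17.808:
  vertical leg: d = -13.808 mm → contributes +250 873 mm⁴
  horizontal leg (remainder): d = 28.692 mm → contributes +811 465 mm⁴
Total I = 1 062 338 mm⁴.
Radius of gyration: k = √(I/A) = √(1 062 338 / 1 896) = 23.671 mm.

k_y ≈ 23.7 mm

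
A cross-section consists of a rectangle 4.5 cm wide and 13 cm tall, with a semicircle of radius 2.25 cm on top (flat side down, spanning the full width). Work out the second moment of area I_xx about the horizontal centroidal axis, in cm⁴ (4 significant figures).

Decompose the section into non-overlapping parts with the origin at the bottom-left of its bounding rectangle.
Rectangular body: 4.5 × 13, A = 58.5 cm², y = 6.5 cm, Ī = 823.875 cm⁴.
Semicircular cap: semicircle r = 2.25, A = 7.95216 cm², y = 13.9549 cm, Ī = 2.81295 cm⁴.
Centroid: ȳ = ΣA·y / ΣA = 7.39211 cm.
Transfer each piece to the horizontal centroidal axis using Ī + A·d² with d = y − 7.39211:
  rectangular body: d = -0.892112 cm → contributes +870.433 cm⁴
  semicircular cap: d = 6.56282 cm → contributes +345.317 cm⁴
Total I = 1215.75 cm⁴.

I_xx ≈ 1216 cm⁴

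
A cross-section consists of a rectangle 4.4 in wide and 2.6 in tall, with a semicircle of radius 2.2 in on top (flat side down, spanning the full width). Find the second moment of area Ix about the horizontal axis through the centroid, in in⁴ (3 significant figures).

Split into non-overlapping primitives; take the origin at the lower-left of the bounding box.
Rectangular body: 4.4 × 2.6, A = 11.44 in², y = 1.3 in, Ī = 6.4445 in⁴.
Semicircular cap: semicircle r = 2.2, A = 7.6027 in², y = 3.5337 in, Ī = 2.5711 in⁴.
Centroid: ȳ = ΣA·y / ΣA = 2.1918 in.
Transfer each piece to the horizontal axis through the centroid using Ī + A·d² with d = y − 2.1918:
  rectangular body: d = -0.89179 in → contributes +15.543 in⁴
  semicircular cap: d = 1.3419 in → contributes +16.262 in⁴
Total I = 31.804 in⁴.

Ix ≈ 31.8 in⁴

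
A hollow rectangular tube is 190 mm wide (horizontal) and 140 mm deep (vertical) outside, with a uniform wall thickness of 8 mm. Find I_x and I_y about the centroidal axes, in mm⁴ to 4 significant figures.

I_x ≈ 1.580 × 10⁷ mm⁴, I_y ≈ 2.559 × 10⁷ mm⁴

Break the section into simple shapes (no overlaps), measuring from the bottom-left corner of the bounding box.
Outer rectangle: 190 × 140, A = 26 600 mm², y = 70 mm, Ī = 43 446 667 mm⁴.
Inner void (subtracted): 174 × 124, A = 21 576 mm², y = 70 mm, Ī = 27 646 048 mm⁴.
By symmetry the centroid is at mid-height, ȳ = 70 mm.
All pieces are centred on the centroidal x-axis, so I = ΣĪ (holes subtracted) = 15 800 619 mm⁴.
Repeating about the centroidal y-axis gives I_y = 25 585 419 mm⁴.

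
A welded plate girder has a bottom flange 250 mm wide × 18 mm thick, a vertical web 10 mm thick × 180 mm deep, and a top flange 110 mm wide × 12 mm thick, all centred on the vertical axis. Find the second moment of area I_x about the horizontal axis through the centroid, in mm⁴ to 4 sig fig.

Treat the section as a set of non-overlapping primitives; coordinates are from the bounding-box lower-left.
Bottom plate: 250 × 18, A = 4 500 mm², y = 9 mm, Ī = 121 500 mm⁴.
Web plate: 10 × 180, A = 1 800 mm², y = 108 mm, Ī = 4 860 000 mm⁴.
Top plate: 110 × 12, A = 1 320 mm², y = 204 mm, Ī = 15 840 mm⁴.
Centroid: ȳ = ΣA·y / ΣA = 66.1654 mm.
Transfer each piece to the horizontal axis through the centroid using Ī + A·d² with d = y − 66.1654:
  bottom plate: d = -57.1654 mm → contributes +14 826 950 mm⁴
  web plate: d = 41.8346 mm → contributes +8 010 248 mm⁴
  top plate: d = 137.835 mm → contributes +25 093 714 mm⁴
Total I = 47 930 912 mm⁴.

I_x ≈ 4.793 × 10⁷ mm⁴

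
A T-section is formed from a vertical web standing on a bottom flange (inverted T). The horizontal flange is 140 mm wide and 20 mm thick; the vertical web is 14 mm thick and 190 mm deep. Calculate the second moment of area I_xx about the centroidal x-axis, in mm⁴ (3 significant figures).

Decompose the section into non-overlapping parts with the origin at the bottom-left of its bounding rectangle.
Flange: 140 × 20, A = 2 800 mm², y = 10 mm, Ī = 93 333 mm⁴.
Web: 14 × 190, A = 2 660 mm², y = 115 mm, Ī = 8 002 167 mm⁴.
Centroid: ȳ = ΣA·y / ΣA = 61.154 mm.
Transfer each piece to the centroidal x-axis using Ī + A·d² with d = y − 61.154:
  flange: d = -51.154 mm → contributes +7 420 138 mm⁴
  web: d = 53.846 mm → contributes +15 714 593 mm⁴
Total I = 23 134 731 mm⁴.

I_xx ≈ 2.31 × 10⁷ mm⁴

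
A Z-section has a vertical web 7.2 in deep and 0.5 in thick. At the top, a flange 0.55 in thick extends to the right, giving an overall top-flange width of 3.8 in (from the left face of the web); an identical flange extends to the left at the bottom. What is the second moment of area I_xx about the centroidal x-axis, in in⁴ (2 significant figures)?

I_xx ≈ 56 in⁴

Split into non-overlapping primitives; take the origin at the lower-left of the bounding box.
Web: 0.5 × 7.2, A = 3.6 in², y = 3.6 in, Ī = 15.55 in⁴.
Top flange (beyond web): 3.3 × 0.55, A = 1.815 in², y = 6.925 in, Ī = 0.04575 in⁴.
Bottom flange (beyond web): 3.3 × 0.55, A = 1.815 in², y = 0.275 in, Ī = 0.04575 in⁴.
Centroid: ȳ = ΣA·y / ΣA = 3.6 in.
Transfer each piece to the centroidal x-axis using Ī + A·d² with d = y − 3.6:
  web: d = 0 in → contributes +15.55 in⁴
  top flange (beyond web): d = 3.325 in → contributes +20.11 in⁴
  bottom flange (beyond web): d = -3.325 in → contributes +20.11 in⁴
Total I = 55.78 in⁴.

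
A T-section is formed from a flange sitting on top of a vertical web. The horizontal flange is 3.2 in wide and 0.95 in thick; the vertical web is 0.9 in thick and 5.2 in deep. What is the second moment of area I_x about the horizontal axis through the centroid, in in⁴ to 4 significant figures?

I_x ≈ 28.20 in⁴

Treat the section as a set of non-overlapping primitives; coordinates are from the bounding-box lower-left.
Flange: 3.2 × 0.95, A = 3.04 in², y = 5.675 in, Ī = 0.228633 in⁴.
Web: 0.9 × 5.2, A = 4.68 in², y = 2.6 in, Ī = 10.5456 in⁴.
Centroid: ȳ = ΣA·y / ΣA = 3.81088 in.
Transfer each piece to the horizontal axis through the centroid using Ī + A·d² with d = y − 3.81088:
  flange: d = 1.86412 in → contributes +10.7925 in⁴
  web: d = -1.21088 in → contributes +17.4076 in⁴
Total I = 28.2 in⁴.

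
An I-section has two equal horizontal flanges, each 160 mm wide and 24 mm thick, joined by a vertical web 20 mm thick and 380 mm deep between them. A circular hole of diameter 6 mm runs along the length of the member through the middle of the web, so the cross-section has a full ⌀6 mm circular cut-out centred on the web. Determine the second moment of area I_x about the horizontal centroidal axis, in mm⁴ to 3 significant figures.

I_x ≈ 4.05 × 10⁸ mm⁴

Decompose the section into non-overlapping parts with the origin at the bottom-left of its bounding rectangle.
Bottom flange: 160 × 24, A = 3 840 mm², y = 12 mm, Ī = 184 320 mm⁴.
Web: 20 × 380, A = 7 600 mm², y = 214 mm, Ī = 91 453 333 mm⁴.
Top flange: 160 × 24, A = 3 840 mm², y = 416 mm, Ī = 184 320 mm⁴.
Hole (subtracted): ⌀6, A = 28.274 mm², y = 214 mm, Ī = 63.617 mm⁴.
By symmetry the centroid is at mid-height, ȳ = 214 mm.
Transfer each piece to the horizontal centroidal axis using Ī + A·d² with d = y − 214:
  bottom flange: d = -202 mm → contributes +156 871 680 mm⁴
  web: d = 0 mm → contributes +91 453 333 mm⁴
  top flange: d = 202 mm → contributes +156 871 680 mm⁴
  hole: d = 0 mm → contributes −63.617 mm⁴
Total I = 405 196 630 mm⁴.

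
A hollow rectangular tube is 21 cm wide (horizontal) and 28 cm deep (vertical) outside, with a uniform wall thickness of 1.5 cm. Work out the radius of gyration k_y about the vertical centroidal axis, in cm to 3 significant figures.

k_y ≈ 8.28 cm

Break the section into simple shapes (no overlaps), measuring from the bottom-left corner of the bounding box.
Outer rectangle: 21 × 28, A = 588 cm², x = 10.5 cm, Ī = 21 609 cm⁴.
Inner void (subtracted): 18 × 25, A = 450 cm², x = 10.5 cm, Ī = 12 150 cm⁴.
By symmetry the centroid is at mid-width, x̄ = 10.5 cm.
All pieces are centred on the vertical centroidal axis, so I = ΣĪ (holes subtracted) = 9 459 cm⁴.
Radius of gyration: k = √(I/A) = √(9 459 / 138) = 8.2791 cm.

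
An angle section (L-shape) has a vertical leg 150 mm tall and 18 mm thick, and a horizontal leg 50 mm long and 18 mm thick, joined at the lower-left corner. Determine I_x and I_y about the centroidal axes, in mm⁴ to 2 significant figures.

Split into non-overlapping primitives; take the origin at the lower-left of the bounding box.
Vertical leg: 18 × 150, A = 2 700 mm², y = 75 mm, Ī = 5 062 500 mm⁴.
Horizontal leg (remainder): 32 × 18, A = 576 mm², y = 9 mm, Ī = 15 552 mm⁴.
Centroid: ȳ = ΣA·y / ΣA = 63.4 mm.
Transfer each piece to the centroidal x-axis using Ī + A·d² with d = y − 63.4:
  vertical leg: d = 11.6 mm → contributes +5 426 087 mm⁴
  horizontal leg (remainder): d = -54.4 mm → contributes +1 719 868 mm⁴
Total I = 7 145 955 mm⁴.
For the y-axis: x̄ = 13.4 mm.
Repeating about the centroidal y-axis gives I_y = 418 755 mm⁴.

I_x ≈ 7.1 × 10⁶ mm⁴, I_y ≈ 4.2 × 10⁵ mm⁴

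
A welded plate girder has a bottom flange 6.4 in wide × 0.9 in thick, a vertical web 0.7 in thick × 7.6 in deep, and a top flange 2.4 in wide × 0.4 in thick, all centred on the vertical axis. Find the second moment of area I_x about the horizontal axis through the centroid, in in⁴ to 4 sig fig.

I_x ≈ 110.0 in⁴

Decompose the section into non-overlapping parts with the origin at the bottom-left of its bounding rectangle.
Bottom plate: 6.4 × 0.9, A = 5.76 in², y = 0.45 in, Ī = 0.3888 in⁴.
Web plate: 0.7 × 7.6, A = 5.32 in², y = 4.7 in, Ī = 25.6069 in⁴.
Top plate: 2.4 × 0.4, A = 0.96 in², y = 8.7 in, Ī = 0.0128 in⁴.
Centroid: ȳ = ΣA·y / ΣA = 2.98571 in.
Transfer each piece to the horizontal axis through the centroid using Ī + A·d² with d = y − 2.98571:
  bottom plate: d = -2.53571 in → contributes +37.4247 in⁴
  web plate: d = 1.71429 in → contributes +41.2412 in⁴
  top plate: d = 5.71429 in → contributes +31.3597 in⁴
Total I = 110.026 in⁴.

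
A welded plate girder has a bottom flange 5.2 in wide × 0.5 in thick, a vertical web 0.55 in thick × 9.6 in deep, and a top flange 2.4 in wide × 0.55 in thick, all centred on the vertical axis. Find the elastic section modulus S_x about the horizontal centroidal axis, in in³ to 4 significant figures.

S_x ≈ 22.56 in³

Split into non-overlapping primitives; take the origin at the lower-left of the bounding box.
Bottom plate: 5.2 × 0.5, A = 2.6 in², y = 0.25 in, Ī = 0.0541667 in⁴.
Web plate: 0.55 × 9.6, A = 5.28 in², y = 5.3 in, Ī = 40.5504 in⁴.
Top plate: 2.4 × 0.55, A = 1.32 in², y = 10.375 in, Ī = 0.033275 in⁴.
Centroid: ȳ = ΣA·y / ΣA = 4.60098 in.
Transfer each piece to the horizontal centroidal axis using Ī + A·d² with d = y − 4.60098:
  bottom plate: d = -4.35098 in → contributes +49.2748 in⁴
  web plate: d = 0.699022 in → contributes +43.1304 in⁴
  top plate: d = 5.77402 in → contributes +44.0412 in⁴
Total I = 136.446 in⁴.
Extreme fibre distance c = 6.04902 in; S = I/c = 22.5568 in³.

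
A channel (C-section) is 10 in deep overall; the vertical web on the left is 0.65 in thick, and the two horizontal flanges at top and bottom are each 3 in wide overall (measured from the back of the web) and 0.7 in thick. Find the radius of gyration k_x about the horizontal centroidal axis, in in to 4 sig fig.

Break the section into simple shapes (no overlaps), measuring from the bottom-left corner of the bounding box.
Web: 0.65 × 10, A = 6.5 in², y = 5 in, Ī = 54.1667 in⁴.
Top flange (beyond web): 2.35 × 0.7, A = 1.645 in², y = 9.65 in, Ī = 0.0671708 in⁴.
Bottom flange (beyond web): 2.35 × 0.7, A = 1.645 in², y = 0.35 in, Ī = 0.0671708 in⁴.
By symmetry the centroid is at mid-height, ȳ = 5 in.
Transfer each piece to the horizontal centroidal axis using Ī + A·d² with d = y − 5:
  web: d = 0 in → contributes +54.1667 in⁴
  top flange (beyond web): d = 4.65 in → contributes +35.6362 in⁴
  bottom flange (beyond web): d = -4.65 in → contributes +35.6362 in⁴
Total I = 125.439 in⁴.
Radius of gyration: k = √(I/A) = √(125.439 / 9.79) = 3.57952 in.

k_x ≈ 3.580 in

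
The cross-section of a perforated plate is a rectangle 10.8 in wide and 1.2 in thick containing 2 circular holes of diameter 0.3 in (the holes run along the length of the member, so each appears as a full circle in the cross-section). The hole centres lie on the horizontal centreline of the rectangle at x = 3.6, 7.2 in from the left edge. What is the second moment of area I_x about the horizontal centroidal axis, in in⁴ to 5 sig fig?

I_x ≈ 1.5544 in⁴

Decompose the section into non-overlapping parts with the origin at the bottom-left of its bounding rectangle.
Plate: 10.8 × 1.2, A = 12.96 in², y = 0.6 in, Ī = 1.5552 in⁴.
Hole 1 (subtracted): ⌀0.3, A = 0.07068583 in², y = 0.6 in, Ī = 0.0003976078 in⁴.
Hole 2 (subtracted): ⌀0.3, A = 0.07068583 in², y = 0.6 in, Ī = 0.0003976078 in⁴.
By symmetry the centroid is at mid-height, ȳ = 0.6 in.
All pieces are centred on the horizontal centroidal axis, so I = ΣĪ (holes subtracted) = 1.554405 in⁴.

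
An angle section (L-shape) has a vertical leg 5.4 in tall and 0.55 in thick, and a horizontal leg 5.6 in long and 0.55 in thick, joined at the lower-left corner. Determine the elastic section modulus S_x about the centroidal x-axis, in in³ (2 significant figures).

Decompose the section into non-overlapping parts with the origin at the bottom-left of its bounding rectangle.
Vertical leg: 0.55 × 5.4, A = 2.97 in², y = 2.7 in, Ī = 7.217 in⁴.
Horizontal leg (remainder): 5.05 × 0.55, A = 2.778 in², y = 0.275 in, Ī = 0.07002 in⁴.
Centroid: ȳ = ΣA·y / ΣA = 1.528 in.
Transfer each piece to the centroidal x-axis using Ī + A·d² with d = y − 1.528:
  vertical leg: d = 1.172 in → contributes +11.3 in⁴
  horizontal leg (remainder): d = -1.253 in → contributes +4.431 in⁴
Total I = 15.73 in⁴.
Extreme fibre distance c = 3.872 in; S = I/c = 4.062 in³.

S_x ≈ 4.1 in³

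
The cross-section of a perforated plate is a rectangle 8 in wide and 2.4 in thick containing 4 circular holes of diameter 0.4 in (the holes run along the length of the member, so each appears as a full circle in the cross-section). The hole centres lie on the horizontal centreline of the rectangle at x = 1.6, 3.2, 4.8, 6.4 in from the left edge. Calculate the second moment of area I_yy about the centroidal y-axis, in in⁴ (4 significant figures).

Split into non-overlapping primitives; take the origin at the lower-left of the bounding box.
Plate: 8 × 2.4, A = 19.2 in², x = 4 in, Ī = 102.4 in⁴.
Hole 1 (subtracted): ⌀0.4, A = 0.125664 in², x = 1.6 in, Ī = 0.00125664 in⁴.
Hole 2 (subtracted): ⌀0.4, A = 0.125664 in², x = 3.2 in, Ī = 0.00125664 in⁴.
Hole 3 (subtracted): ⌀0.4, A = 0.125664 in², x = 4.8 in, Ī = 0.00125664 in⁴.
Hole 4 (subtracted): ⌀0.4, A = 0.125664 in², x = 6.4 in, Ī = 0.00125664 in⁴.
By symmetry the centroid is at mid-width, x̄ = 4 in.
Transfer each piece to the centroidal y-axis using Ī + A·d² with d = x − 4:
  plate: d = 0 in → contributes +102.4 in⁴
  hole 1: d = -2.4 in → contributes −0.72508 in⁴
  hole 2: d = -0.8 in → contributes −0.0816814 in⁴
  hole 3: d = 0.8 in → contributes −0.0816814 in⁴
  hole 4: d = 2.4 in → contributes −0.72508 in⁴
Total I = 100.786 in⁴.

I_yy ≈ 100.8 in⁴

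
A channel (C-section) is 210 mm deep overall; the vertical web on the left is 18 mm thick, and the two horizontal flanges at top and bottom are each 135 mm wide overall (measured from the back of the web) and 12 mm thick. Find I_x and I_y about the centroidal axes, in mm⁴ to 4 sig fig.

I_x ≈ 4.145 × 10⁷ mm⁴, I_y ≈ 1.065 × 10⁷ mm⁴

Treat the section as a set of non-overlapping primitives; coordinates are from the bounding-box lower-left.
Web: 18 × 210, A = 3 780 mm², y = 105 mm, Ī = 13 891 500 mm⁴.
Top flange (beyond web): 117 × 12, A = 1 404 mm², y = 204 mm, Ī = 16 848 mm⁴.
Bottom flange (beyond web): 117 × 12, A = 1 404 mm², y = 6 mm, Ī = 16 848 mm⁴.
By symmetry the centroid is at mid-height, ȳ = 105 mm.
Transfer each piece to the centroidal x-axis using Ī + A·d² with d = y − 105:
  web: d = 0 mm → contributes +13 891 500 mm⁴
  top flange (beyond web): d = 99 mm → contributes +13 777 452 mm⁴
  bottom flange (beyond web): d = -99 mm → contributes +13 777 452 mm⁴
Total I = 41 446 404 mm⁴.
For the y-axis: x̄ = 37.7705 mm.
Repeating about the centroidal y-axis gives I_y = 10 646 077 mm⁴.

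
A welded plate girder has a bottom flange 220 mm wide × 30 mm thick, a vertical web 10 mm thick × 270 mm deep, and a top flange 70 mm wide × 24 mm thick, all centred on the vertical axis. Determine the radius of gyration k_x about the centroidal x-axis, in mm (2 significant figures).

k_x ≈ 120 mm

Split into non-overlapping primitives; take the origin at the lower-left of the bounding box.
Bottom plate: 220 × 30, A = 6 600 mm², y = 15 mm, Ī = 495 000 mm⁴.
Web plate: 10 × 270, A = 2 700 mm², y = 165 mm, Ī = 16 402 500 mm⁴.
Top plate: 70 × 24, A = 1 680 mm², y = 312 mm, Ī = 80 640 mm⁴.
Centroid: ȳ = ΣA·y / ΣA = 97.33 mm.
Transfer each piece to the centroidal x-axis using Ī + A·d² with d = y − 97.33:
  bottom plate: d = -82.33 mm → contributes +45 228 995 mm⁴
  web plate: d = 67.67 mm → contributes +28 767 197 mm⁴
  top plate: d = 214.7 mm → contributes +77 501 968 mm⁴
Total I = 151 498 160 mm⁴.
Radius of gyration: k = √(I/A) = √(151 498 160 / 10 980) = 117.5 mm.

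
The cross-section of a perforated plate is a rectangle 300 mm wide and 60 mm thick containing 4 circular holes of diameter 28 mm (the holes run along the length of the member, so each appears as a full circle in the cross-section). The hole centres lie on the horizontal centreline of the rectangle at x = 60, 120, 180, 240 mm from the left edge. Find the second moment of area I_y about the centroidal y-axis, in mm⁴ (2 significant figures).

I_y ≈ 1.2 × 10⁸ mm⁴

Break the section into simple shapes (no overlaps), measuring from the bottom-left corner of the bounding box.
Plate: 300 × 60, A = 18 000 mm², x = 150 mm, Ī = 135 000 000 mm⁴.
Hole 1 (subtracted): ⌀28, A = 615.8 mm², x = 60 mm, Ī = 30 172 mm⁴.
Hole 2 (subtracted): ⌀28, A = 615.8 mm², x = 120 mm, Ī = 30 172 mm⁴.
Hole 3 (subtracted): ⌀28, A = 615.8 mm², x = 180 mm, Ī = 30 172 mm⁴.
Hole 4 (subtracted): ⌀28, A = 615.8 mm², x = 240 mm, Ī = 30 172 mm⁴.
By symmetry the centroid is at mid-width, x̄ = 150 mm.
Transfer each piece to the centroidal y-axis using Ī + A·d² with d = x − 150:
  plate: d = 0 mm → contributes +135 000 000 mm⁴
  hole 1: d = -90 mm → contributes −5 017 764 mm⁴
  hole 2: d = -30 mm → contributes −584 349 mm⁴
  hole 3: d = 30 mm → contributes −584 349 mm⁴
  hole 4: d = 90 mm → contributes −5 017 764 mm⁴
Total I = 123 795 774 mm⁴.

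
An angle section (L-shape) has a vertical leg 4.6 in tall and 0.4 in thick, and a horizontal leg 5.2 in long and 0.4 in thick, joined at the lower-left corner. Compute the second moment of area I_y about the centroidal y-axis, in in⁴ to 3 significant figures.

I_y ≈ 10.1 in⁴

Treat the section as a set of non-overlapping primitives; coordinates are from the bounding-box lower-left.
Vertical leg: 0.4 × 4.6, A = 1.84 in², x = 0.2 in, Ī = 0.024533 in⁴.
Horizontal leg (remainder): 4.8 × 0.4, A = 1.92 in², x = 2.8 in, Ī = 3.6864 in⁴.
Centroid: x̄ = ΣA·x / ΣA = 1.5277 in.
Transfer each piece to the centroidal y-axis using Ī + A·d² with d = x − 1.5277:
  vertical leg: d = -1.3277 in → contributes +3.2679 in⁴
  horizontal leg (remainder): d = 1.2723 in → contributes +6.7946 in⁴
Total I = 10.062 in⁴.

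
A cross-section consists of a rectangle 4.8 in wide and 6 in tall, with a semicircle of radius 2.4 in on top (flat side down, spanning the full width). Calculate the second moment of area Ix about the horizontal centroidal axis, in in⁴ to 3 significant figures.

Ix ≈ 201 in⁴

Break the section into simple shapes (no overlaps), measuring from the bottom-left corner of the bounding box.
Rectangular body: 4.8 × 6, A = 28.8 in², y = 3 in, Ī = 86.4 in⁴.
Semicircular cap: semicircle r = 2.4, A = 9.0478 in², y = 7.0186 in, Ī = 3.6415 in⁴.
Centroid: ȳ = ΣA·y / ΣA = 3.9607 in.
Transfer each piece to the horizontal centroidal axis using Ī + A·d² with d = y − 3.9607:
  rectangular body: d = -0.96067 in → contributes +112.98 in⁴
  semicircular cap: d = 3.0579 in → contributes +88.246 in⁴
Total I = 201.23 in⁴.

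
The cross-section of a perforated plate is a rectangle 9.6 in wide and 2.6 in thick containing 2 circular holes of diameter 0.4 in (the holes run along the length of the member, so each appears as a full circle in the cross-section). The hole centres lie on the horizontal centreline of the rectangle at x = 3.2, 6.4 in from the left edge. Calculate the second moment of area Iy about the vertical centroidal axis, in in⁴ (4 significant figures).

Treat the section as a set of non-overlapping primitives; coordinates are from the bounding-box lower-left.
Plate: 9.6 × 2.6, A = 24.96 in², x = 4.8 in, Ī = 191.693 in⁴.
Hole 1 (subtracted): ⌀0.4, A = 0.125664 in², x = 3.2 in, Ī = 0.00125664 in⁴.
Hole 2 (subtracted): ⌀0.4, A = 0.125664 in², x = 6.4 in, Ī = 0.00125664 in⁴.
By symmetry the centroid is at mid-width, x̄ = 4.8 in.
Transfer each piece to the vertical centroidal axis using Ī + A·d² with d = x − 4.8:
  plate: d = 0 in → contributes +191.693 in⁴
  hole 1: d = -1.6 in → contributes −0.322956 in⁴
  hole 2: d = 1.6 in → contributes −0.322956 in⁴
Total I = 191.047 in⁴.

Iy ≈ 191.0 in⁴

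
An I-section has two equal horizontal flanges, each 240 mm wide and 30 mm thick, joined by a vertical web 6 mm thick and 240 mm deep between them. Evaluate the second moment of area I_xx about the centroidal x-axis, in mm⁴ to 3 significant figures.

Decompose the section into non-overlapping parts with the origin at the bottom-left of its bounding rectangle.
Bottom flange: 240 × 30, A = 7 200 mm², y = 15 mm, Ī = 540 000 mm⁴.
Web: 6 × 240, A = 1 440 mm², y = 150 mm, Ī = 6 912 000 mm⁴.
Top flange: 240 × 30, A = 7 200 mm², y = 285 mm, Ī = 540 000 mm⁴.
By symmetry the centroid is at mid-height, ȳ = 150 mm.
Transfer each piece to the centroidal x-axis using Ī + A·d² with d = y − 150:
  bottom flange: d = -135 mm → contributes +131 760 000 mm⁴
  web: d = 0 mm → contributes +6 912 000 mm⁴
  top flange: d = 135 mm → contributes +131 760 000 mm⁴
Total I = 270 432 000 mm⁴.

I_xx ≈ 2.70 × 10⁸ mm⁴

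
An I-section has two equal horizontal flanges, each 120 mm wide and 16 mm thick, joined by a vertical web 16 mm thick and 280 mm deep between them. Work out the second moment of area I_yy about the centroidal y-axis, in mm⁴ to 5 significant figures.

I_yy ≈ 4.7036 × 10⁶ mm⁴

Treat the section as a set of non-overlapping primitives; coordinates are from the bounding-box lower-left.
Bottom flange: 120 × 16, A = 1 920 mm², x = 60 mm, Ī = 2 304 000 mm⁴.
Web: 16 × 280, A = 4 480 mm², x = 60 mm, Ī = 95573.33 mm⁴.
Top flange: 120 × 16, A = 1 920 mm², x = 60 mm, Ī = 2 304 000 mm⁴.
By symmetry the centroid is at mid-width, x̄ = 60 mm.
All pieces are centred on the centroidal y-axis, so I = ΣĪ = 4 703 573 mm⁴.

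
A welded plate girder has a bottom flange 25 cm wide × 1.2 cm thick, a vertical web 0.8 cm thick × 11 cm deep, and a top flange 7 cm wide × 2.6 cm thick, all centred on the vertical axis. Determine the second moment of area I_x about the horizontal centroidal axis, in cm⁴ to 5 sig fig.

Split into non-overlapping primitives; take the origin at the lower-left of the bounding box.
Bottom plate: 25 × 1.2, A = 30 cm², y = 0.6 cm, Ī = 3.6 cm⁴.
Web plate: 0.8 × 11, A = 8.8 cm², y = 6.7 cm, Ī = 88.73333 cm⁴.
Top plate: 7 × 2.6, A = 18.2 cm², y = 13.5 cm, Ī = 10.25267 cm⁴.
Centroid: ȳ = ΣA·y / ΣA = 5.660702 cm.
Transfer each piece to the horizontal centroidal axis using Ī + A·d² with d = y − 5.660702:
  bottom plate: d = -5.060702 cm → contributes +771.9211 cm⁴
  web plate: d = 1.039298 cm → contributes +98.23857 cm⁴
  top plate: d = 7.839298 cm → contributes +1128.726 cm⁴
Total I = 1998.886 cm⁴.

I_x ≈ 1998.9 cm⁴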